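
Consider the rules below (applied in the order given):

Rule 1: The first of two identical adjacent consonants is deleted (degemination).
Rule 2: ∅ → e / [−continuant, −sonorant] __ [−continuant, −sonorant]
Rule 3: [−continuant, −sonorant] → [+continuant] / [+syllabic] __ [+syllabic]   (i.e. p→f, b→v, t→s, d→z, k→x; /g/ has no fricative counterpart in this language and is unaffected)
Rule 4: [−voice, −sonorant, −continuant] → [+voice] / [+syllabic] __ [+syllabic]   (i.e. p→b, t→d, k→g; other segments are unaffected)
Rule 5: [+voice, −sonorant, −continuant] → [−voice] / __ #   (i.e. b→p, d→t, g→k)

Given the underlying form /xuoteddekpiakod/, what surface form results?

xuosezexefiaxot

Rule 1 (degemination): /dd/ is a geminate; the first /d/ deletes. /xuoteddekpiakod/ → xuotedekpiakod.
Rule 2 (stop-cluster e-epenthesis): /k/ and /p/ form a stop–stop cluster, so [e] is inserted between them. /xuotedekpiakod/ → xuotedekepiakod.
Rule 3 (intervocalic spirantization): /t/ is a stop between vowels /o/ and /e/, so it spirantizes to the fricative [s]. /d/ is a stop between vowels /e/ and /e/, so it spirantizes to the fricative [z]. /k/ is a stop between vowels /e/ and /e/, so it spirantizes to the fricative [x]. /p/ is a stop between vowels /e/ and /i/, so it spirantizes to the fricative [f]. /k/ is a stop between vowels /a/ and /o/, so it spirantizes to the fricative [x]. /xuotedekepiakod/ → xuosezexefiaxod.
Rule 4 (intervocalic voicing): no segment meets the environment; /xuosezexefiaxod/ is unchanged.
Rule 5 (final devoicing): /d/ is a voiced stop in word-final position, so it devoices to [t]. /xuosezexefiaxod/ → xuosezexefiaxot.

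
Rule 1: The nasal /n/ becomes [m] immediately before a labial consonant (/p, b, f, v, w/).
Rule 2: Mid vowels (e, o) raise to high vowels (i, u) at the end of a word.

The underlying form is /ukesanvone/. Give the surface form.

Rule 1 (nasal place assimilation): /n/ precedes the labial consonant /v/, so it assimilates in place to [m]. /ukesanvone/ → ukesamvone.
Rule 2 (final vowel raising): /e/ is a mid vowel in word-final position, so it raises to [i]. /ukesamvone/ → ukesamvoni.

ukesamvoni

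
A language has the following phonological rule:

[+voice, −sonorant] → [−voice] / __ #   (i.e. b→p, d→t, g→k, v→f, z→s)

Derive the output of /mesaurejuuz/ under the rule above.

/z/ is a voiced obstruent in word-final position, so it devoices to [s].
Surface form: [mesaurejuus].

mesaurejuus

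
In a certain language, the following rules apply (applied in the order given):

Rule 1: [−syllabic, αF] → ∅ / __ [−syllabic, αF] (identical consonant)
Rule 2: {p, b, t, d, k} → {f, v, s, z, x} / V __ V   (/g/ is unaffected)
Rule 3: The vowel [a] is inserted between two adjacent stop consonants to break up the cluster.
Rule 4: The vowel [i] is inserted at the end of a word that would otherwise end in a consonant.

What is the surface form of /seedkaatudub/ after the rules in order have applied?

Rule 1 (degemination): no segment meets the environment; /seedkaatudub/ is unchanged.
Rule 2 (intervocalic spirantization): /t/ is a stop between vowels /a/ and /u/, so it spirantizes to the fricative [s]. /d/ is a stop between vowels /u/ and /u/, so it spirantizes to the fricative [z]. /seedkaatudub/ → seedkaasuzub.
Rule 3 (stop-cluster a-epenthesis): /d/ and /k/ form a stop–stop cluster, so [a] is inserted between them. /seedkaasuzub/ → seedakaasuzub.
Rule 4 (final i-epenthesis): the form ends in the consonant /b/, so [i] is inserted word-finally. /seedakaasuzub/ → seedakaasuzubi.

seedakaasuzubi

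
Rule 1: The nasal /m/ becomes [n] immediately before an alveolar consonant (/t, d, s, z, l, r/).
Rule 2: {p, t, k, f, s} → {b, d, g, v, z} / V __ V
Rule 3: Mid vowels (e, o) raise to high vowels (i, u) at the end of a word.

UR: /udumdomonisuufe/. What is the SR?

Rule 1 (nasal place assimilation): /m/ precedes the alveolar consonant /d/, so it assimilates in place to [n]. /udumdomonisuufe/ → udundomonisuufe.
Rule 2 (intervocalic voicing): /s/ is a voiceless obstruent between vowels /i/ and /u/, so it voices to [z]. /f/ is a voiceless obstruent between vowels /u/ and /e/, so it voices to [v]. /udundomonisuufe/ → udundomonizuuve.
Rule 3 (final vowel raising): /e/ is a mid vowel in word-final position, so it raises to [i]. /udundomonizuuve/ → udundomonizuuvi.

udundomonizuuvi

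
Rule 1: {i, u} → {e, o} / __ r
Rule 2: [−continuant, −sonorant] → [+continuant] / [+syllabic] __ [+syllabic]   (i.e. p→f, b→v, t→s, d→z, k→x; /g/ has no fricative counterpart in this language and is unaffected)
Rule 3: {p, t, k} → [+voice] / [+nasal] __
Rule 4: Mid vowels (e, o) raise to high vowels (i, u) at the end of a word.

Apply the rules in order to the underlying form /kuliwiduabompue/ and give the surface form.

Rule 1 (pre-rhotic lowering): no segment meets the environment; /kuliwiduabompue/ is unchanged.
Rule 2 (intervocalic spirantization): /d/ is a stop between vowels /i/ and /u/, so it spirantizes to the fricative [z]. /b/ is a stop between vowels /a/ and /o/, so it spirantizes to the fricative [v]. /kuliwiduabompue/ → kuliwizuavompue.
Rule 3 (post-nasal voicing): /p/ is a voiceless stop immediately after the nasal /m/, so it voices to [b]. /kuliwizuavompue/ → kuliwizuavombue.
Rule 4 (final vowel raising): /e/ is a mid vowel in word-final position, so it raises to [i]. /kuliwizuavombue/ → kuliwizuavombui.

kuliwizuavombui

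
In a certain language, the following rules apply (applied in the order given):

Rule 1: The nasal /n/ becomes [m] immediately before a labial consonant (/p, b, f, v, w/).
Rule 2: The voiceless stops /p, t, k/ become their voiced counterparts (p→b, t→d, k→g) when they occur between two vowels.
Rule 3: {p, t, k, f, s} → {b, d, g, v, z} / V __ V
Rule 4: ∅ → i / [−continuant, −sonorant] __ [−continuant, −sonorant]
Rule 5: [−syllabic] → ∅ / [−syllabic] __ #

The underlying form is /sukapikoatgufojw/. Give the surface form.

sugabigoatiguvoj

Rule 1 (nasal place assimilation): no segment meets the environment; /sukapikoatgufojw/ is unchanged.
Rule 2 (intervocalic voicing): /k/ is a voiceless stop between vowels /u/ and /a/, so it voices to [g]. /p/ is a voiceless stop between vowels /a/ and /i/, so it voices to [b]. /k/ is a voiceless stop between vowels /i/ and /o/, so it voices to [g]. /sukapikoatgufojw/ → sugabigoatgufojw.
Rule 3 (intervocalic voicing): /f/ is a voiceless obstruent between vowels /u/ and /o/, so it voices to [v]. /sugabigoatgufojw/ → sugabigoatguvojw.
Rule 4 (stop-cluster i-epenthesis): /t/ and /g/ form a stop–stop cluster, so [i] is inserted between them. /sugabigoatguvojw/ → sugabigoatiguvojw.
Rule 5 (final cluster simplification): /w/ is the second consonant of a word-final cluster /jw/, so it deletes. /sugabigoatiguvojw/ → sugabigoatiguvoj.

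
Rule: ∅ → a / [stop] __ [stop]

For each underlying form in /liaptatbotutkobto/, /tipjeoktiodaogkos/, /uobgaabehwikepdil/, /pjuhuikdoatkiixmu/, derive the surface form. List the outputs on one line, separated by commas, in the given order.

/liaptatbotutkobto/: /p/ and /t/ form a stop–stop cluster, so [a] is inserted between them. /t/ and /b/ form a stop–stop cluster, so [a] is inserted between them. /t/ and /k/ form a stop–stop cluster, so [a] is inserted between them. /b/ and /t/ form a stop–stop cluster, so [a] is inserted between them. → [liapatatabotutakobato].
/tipjeoktiodaogkos/: /k/ and /t/ form a stop–stop cluster, so [a] is inserted between them. /g/ and /k/ form a stop–stop cluster, so [a] is inserted between them. → [tipjeokatiodaogakos].
/uobgaabehwikepdil/: /b/ and /g/ form a stop–stop cluster, so [a] is inserted between them. /p/ and /d/ form a stop–stop cluster, so [a] is inserted between them. → [uobagaabehwikepadil].
/pjuhuikdoatkiixmu/: /k/ and /d/ form a stop–stop cluster, so [a] is inserted between them. /t/ and /k/ form a stop–stop cluster, so [a] is inserted between them. → [pjuhuikadoatakiixmu].

liapatatabotutakobato, tipjeokatiodaogakos, uobagaabehwikepadil, pjuhuikadoatakiixmu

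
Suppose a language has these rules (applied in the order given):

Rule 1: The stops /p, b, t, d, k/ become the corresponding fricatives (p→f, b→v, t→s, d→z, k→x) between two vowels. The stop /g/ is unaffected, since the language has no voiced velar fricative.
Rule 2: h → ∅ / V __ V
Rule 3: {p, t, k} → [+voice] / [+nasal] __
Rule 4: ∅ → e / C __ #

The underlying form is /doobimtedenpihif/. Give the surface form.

Rule 1 (intervocalic spirantization): /b/ is a stop between vowels /o/ and /i/, so it spirantizes to the fricative [v]. /d/ is a stop between vowels /e/ and /e/, so it spirantizes to the fricative [z]. /doobimtedenpihif/ → doovimtezenpihif.
Rule 2 (intervocalic h-deletion): /h/ occurs between vowels /i/ and /i/, so it deletes. /doovimtezenpihif/ → doovimtezenpiif.
Rule 3 (post-nasal voicing): /t/ is a voiceless stop immediately after the nasal /m/, so it voices to [d]. /p/ is a voiceless stop immediately after the nasal /n/, so it voices to [b]. /doovimtezenpiif/ → doovimdezenbiif.
Rule 4 (final e-epenthesis): the form ends in the consonant /f/, so [e] is inserted word-finally. /doovimdezenbiif/ → doovimdezenbiife.

doovimdezenbiife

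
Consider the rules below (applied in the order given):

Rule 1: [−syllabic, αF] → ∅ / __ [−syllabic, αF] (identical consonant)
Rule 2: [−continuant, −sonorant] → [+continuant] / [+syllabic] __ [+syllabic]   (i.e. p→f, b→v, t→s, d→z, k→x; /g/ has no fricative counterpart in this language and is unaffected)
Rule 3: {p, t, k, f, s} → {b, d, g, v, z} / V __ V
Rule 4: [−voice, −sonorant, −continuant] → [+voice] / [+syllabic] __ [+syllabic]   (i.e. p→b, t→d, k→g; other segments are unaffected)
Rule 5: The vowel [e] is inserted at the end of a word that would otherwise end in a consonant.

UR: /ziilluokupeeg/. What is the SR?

ziiluoxuveege

Rule 1 (degemination): /ll/ is a geminate; the first /l/ deletes. /ziilluokupeeg/ → ziiluokupeeg.
Rule 2 (intervocalic spirantization): /k/ is a stop between vowels /o/ and /u/, so it spirantizes to the fricative [x]. /p/ is a stop between vowels /u/ and /e/, so it spirantizes to the fricative [f]. /ziiluokupeeg/ → ziiluoxufeeg.
Rule 3 (intervocalic voicing): /f/ is a voiceless obstruent between vowels /u/ and /e/, so it voices to [v]. /ziiluoxufeeg/ → ziiluoxuveeg.
Rule 4 (intervocalic voicing): no segment meets the environment; /ziiluoxuveeg/ is unchanged.
Rule 5 (final e-epenthesis): the form ends in the consonant /g/, so [e] is inserted word-finally. /ziiluoxuveeg/ → ziiluoxuveege.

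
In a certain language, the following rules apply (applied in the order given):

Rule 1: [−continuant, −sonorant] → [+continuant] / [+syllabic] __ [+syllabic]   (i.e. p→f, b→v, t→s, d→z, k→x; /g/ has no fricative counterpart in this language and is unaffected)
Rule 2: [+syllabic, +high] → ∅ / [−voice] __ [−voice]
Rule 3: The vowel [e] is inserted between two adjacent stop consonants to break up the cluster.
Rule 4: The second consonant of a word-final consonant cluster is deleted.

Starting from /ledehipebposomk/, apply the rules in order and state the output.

lezehfebeposom

Rule 1 (intervocalic spirantization): /d/ is a stop between vowels /e/ and /e/, so it spirantizes to the fricative [z]. /p/ is a stop between vowels /i/ and /e/, so it spirantizes to the fricative [f]. /ledehipebposomk/ → lezehifebposomk.
Rule 2 (high vowel syncope): /i/ is a high vowel flanked by voiceless consonants /h/ and /f/, so it deletes. /lezehifebposomk/ → lezehfebposomk.
Rule 3 (stop-cluster e-epenthesis): /b/ and /p/ form a stop–stop cluster, so [e] is inserted between them. /lezehfebposomk/ → lezehfebeposomk.
Rule 4 (final cluster simplification): /k/ is the second consonant of a word-final cluster /mk/, so it deletes. /lezehfebeposomk/ → lezehfebeposom.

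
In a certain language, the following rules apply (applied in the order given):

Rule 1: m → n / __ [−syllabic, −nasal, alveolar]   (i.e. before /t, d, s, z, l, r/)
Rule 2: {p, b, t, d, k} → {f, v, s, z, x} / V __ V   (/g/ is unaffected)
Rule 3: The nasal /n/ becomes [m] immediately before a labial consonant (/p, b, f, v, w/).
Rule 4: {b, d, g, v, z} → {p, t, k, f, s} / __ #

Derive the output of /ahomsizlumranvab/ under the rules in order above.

Rule 1 (nasal place assimilation): /m/ precedes the alveolar consonant /s/, so it assimilates in place to [n]. /m/ precedes the alveolar consonant /r/, so it assimilates in place to [n]. /ahomsizlumranvab/ → ahonsizlunranvab.
Rule 2 (intervocalic spirantization): no segment meets the environment; /ahonsizlunranvab/ is unchanged.
Rule 3 (nasal place assimilation): /n/ precedes the labial consonant /v/, so it assimilates in place to [m]. /ahonsizlunranvab/ → ahonsizlunramvab.
Rule 4 (final devoicing): /b/ is a voiced obstruent in word-final position, so it devoices to [p]. /ahonsizlunramvab/ → ahonsizlunramvap.

ahonsizlunramvap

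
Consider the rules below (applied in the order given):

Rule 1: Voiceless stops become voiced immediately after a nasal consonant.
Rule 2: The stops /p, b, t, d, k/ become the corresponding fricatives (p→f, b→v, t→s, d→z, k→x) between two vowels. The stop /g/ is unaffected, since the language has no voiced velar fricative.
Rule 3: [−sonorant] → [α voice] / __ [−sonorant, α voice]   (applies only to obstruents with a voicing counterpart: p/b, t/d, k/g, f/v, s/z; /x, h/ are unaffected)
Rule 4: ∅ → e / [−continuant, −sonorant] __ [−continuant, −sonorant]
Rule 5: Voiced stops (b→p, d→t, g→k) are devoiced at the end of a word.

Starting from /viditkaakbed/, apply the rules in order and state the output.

vizitekaagebet

Rule 1 (post-nasal voicing): no segment meets the environment; /viditkaakbed/ is unchanged.
Rule 2 (intervocalic spirantization): /d/ is a stop between vowels /i/ and /i/, so it spirantizes to the fricative [z]. /viditkaakbed/ → vizitkaakbed.
Rule 3 (regressive voicing assimilation): /k/ precedes the voiced obstruent /b/, so it voices to [g] by assimilation. /vizitkaakbed/ → vizitkaagbed.
Rule 4 (stop-cluster e-epenthesis): /t/ and /k/ form a stop–stop cluster, so [e] is inserted between them. /g/ and /b/ form a stop–stop cluster, so [e] is inserted between them. /vizitkaagbed/ → vizitekaagebed.
Rule 5 (final devoicing): /d/ is a voiced stop in word-final position, so it devoices to [t]. /vizitekaagebed/ → vizitekaagebet.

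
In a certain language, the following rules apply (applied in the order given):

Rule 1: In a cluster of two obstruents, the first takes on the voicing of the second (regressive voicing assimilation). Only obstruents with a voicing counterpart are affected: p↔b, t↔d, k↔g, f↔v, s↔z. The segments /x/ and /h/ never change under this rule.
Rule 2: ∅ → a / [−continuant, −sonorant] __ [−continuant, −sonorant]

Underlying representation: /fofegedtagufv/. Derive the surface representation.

Rule 1 (regressive voicing assimilation): /d/ precedes the voiceless obstruent /t/, so it devoices to [t] by assimilation. /f/ precedes the voiced obstruent /v/, so it voices to [v] by assimilation. /fofegedtagufv/ → fofegettaguvv.
Rule 2 (stop-cluster a-epenthesis): /t/ and /t/ form a stop–stop cluster, so [a] is inserted between them. /fofegettaguvv/ → fofegetataguvv.

fofegetataguvv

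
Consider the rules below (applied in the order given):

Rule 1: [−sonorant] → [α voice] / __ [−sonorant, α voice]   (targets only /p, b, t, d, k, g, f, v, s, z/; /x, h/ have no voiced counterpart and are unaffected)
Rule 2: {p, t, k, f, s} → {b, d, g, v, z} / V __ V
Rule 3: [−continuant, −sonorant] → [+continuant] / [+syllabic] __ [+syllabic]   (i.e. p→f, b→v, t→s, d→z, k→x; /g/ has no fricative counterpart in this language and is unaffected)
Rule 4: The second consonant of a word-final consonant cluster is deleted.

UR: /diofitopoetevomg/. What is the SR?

diovizovoezevom

Rule 1 (regressive voicing assimilation): no segment meets the environment; /diofitopoetevomg/ is unchanged.
Rule 2 (intervocalic voicing): /f/ is a voiceless obstruent between vowels /o/ and /i/, so it voices to [v]. /t/ is a voiceless obstruent between vowels /i/ and /o/, so it voices to [d]. /p/ is a voiceless obstruent between vowels /o/ and /o/, so it voices to [b]. /t/ is a voiceless obstruent between vowels /e/ and /e/, so it voices to [d]. /diofitopoetevomg/ → diovidoboedevomg.
Rule 3 (intervocalic spirantization): /d/ is a stop between vowels /i/ and /o/, so it spirantizes to the fricative [z]. /b/ is a stop between vowels /o/ and /o/, so it spirantizes to the fricative [v]. /d/ is a stop between vowels /e/ and /e/, so it spirantizes to the fricative [z]. /diovidoboedevomg/ → diovizovoezevomg.
Rule 4 (final cluster simplification): /g/ is the second consonant of a word-final cluster /mg/, so it deletes. /diovizovoezevomg/ → diovizovoezevom.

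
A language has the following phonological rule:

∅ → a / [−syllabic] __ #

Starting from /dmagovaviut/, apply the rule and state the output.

dmagovaviuta

the form ends in the consonant /t/, so [a] is inserted word-finally.
Surface form: [dmagovaviuta].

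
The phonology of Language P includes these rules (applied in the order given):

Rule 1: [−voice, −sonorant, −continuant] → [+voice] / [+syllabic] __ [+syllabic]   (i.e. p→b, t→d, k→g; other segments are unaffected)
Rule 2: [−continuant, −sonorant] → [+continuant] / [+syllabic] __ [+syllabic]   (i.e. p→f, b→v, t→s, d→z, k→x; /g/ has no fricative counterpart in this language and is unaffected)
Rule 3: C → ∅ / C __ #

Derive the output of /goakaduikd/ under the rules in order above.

goagazuik

Rule 1 (intervocalic voicing): /k/ is a voiceless stop between vowels /a/ and /a/, so it voices to [g]. /goakaduikd/ → goagaduikd.
Rule 2 (intervocalic spirantization): /d/ is a stop between vowels /a/ and /u/, so it spirantizes to the fricative [z]. /goagaduikd/ → goagazuikd.
Rule 3 (final cluster simplification): /d/ is the second consonant of a word-final cluster /kd/, so it deletes. /goagazuikd/ → goagazuik.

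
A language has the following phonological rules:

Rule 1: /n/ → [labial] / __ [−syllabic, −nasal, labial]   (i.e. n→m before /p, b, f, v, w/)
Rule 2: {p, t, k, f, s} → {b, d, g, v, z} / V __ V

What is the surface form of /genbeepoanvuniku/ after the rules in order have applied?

Rule 1 (nasal place assimilation): /n/ precedes the labial consonant /b/, so it assimilates in place to [m]. /n/ precedes the labial consonant /v/, so it assimilates in place to [m]. /genbeepoanvuniku/ → gembeepoamvuniku.
Rule 2 (intervocalic voicing): /p/ is a voiceless obstruent between vowels /e/ and /o/, so it voices to [b]. /k/ is a voiceless obstruent between vowels /i/ and /u/, so it voices to [g]. /gembeepoamvuniku/ → gembeeboamvunigu.

gembeeboamvunigu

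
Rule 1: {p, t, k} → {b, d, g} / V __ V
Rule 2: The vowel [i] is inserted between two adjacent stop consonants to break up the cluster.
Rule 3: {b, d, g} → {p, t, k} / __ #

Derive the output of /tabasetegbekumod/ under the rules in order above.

tabasedegibegumot

Rule 1 (intervocalic voicing): /t/ is a voiceless stop between vowels /e/ and /e/, so it voices to [d]. /k/ is a voiceless stop between vowels /e/ and /u/, so it voices to [g]. /tabasetegbekumod/ → tabasedegbegumod.
Rule 2 (stop-cluster i-epenthesis): /g/ and /b/ form a stop–stop cluster, so [i] is inserted between them. /tabasedegbegumod/ → tabasedegibegumod.
Rule 3 (final devoicing): /d/ is a voiced stop in word-final position, so it devoices to [t]. /tabasedegibegumod/ → tabasedegibegumot.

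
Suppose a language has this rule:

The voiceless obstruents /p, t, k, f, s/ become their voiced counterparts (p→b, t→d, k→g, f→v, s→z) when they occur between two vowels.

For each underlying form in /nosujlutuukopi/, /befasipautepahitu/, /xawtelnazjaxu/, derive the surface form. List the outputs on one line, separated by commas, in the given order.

/nosujlutuukopi/: /s/ is a voiceless obstruent between vowels /o/ and /u/, so it voices to [z]. /t/ is a voiceless obstruent between vowels /u/ and /u/, so it voices to [d]. /k/ is a voiceless obstruent between vowels /u/ and /o/, so it voices to [g]. /p/ is a voiceless obstruent between vowels /o/ and /i/, so it voices to [b]. → [nozujluduugobi].
/befasipautepahitu/: /f/ is a voiceless obstruent between vowels /e/ and /a/, so it voices to [v]. /s/ is a voiceless obstruent between vowels /a/ and /i/, so it voices to [z]. /p/ is a voiceless obstruent between vowels /i/ and /a/, so it voices to [b]. /t/ is a voiceless obstruent between vowels /u/ and /e/, so it voices to [d]. /p/ is a voiceless obstruent between vowels /e/ and /a/, so it voices to [b]. /t/ is a voiceless obstruent between vowels /i/ and /u/, so it voices to [d]. → [bevazibaudebahidu].
/xawtelnazjaxu/: the rule's environment is not met; surfaces unchanged as [xawtelnazjaxu].

nozujluduugobi, bevazibaudebahidu, xawtelnazjaxu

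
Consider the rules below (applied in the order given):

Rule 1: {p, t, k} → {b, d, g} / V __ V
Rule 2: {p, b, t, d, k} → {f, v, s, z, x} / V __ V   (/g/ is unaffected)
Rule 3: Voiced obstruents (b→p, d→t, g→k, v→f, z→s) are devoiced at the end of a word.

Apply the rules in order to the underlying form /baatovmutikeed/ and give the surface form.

Rule 1 (intervocalic voicing): /t/ is a voiceless stop between vowels /a/ and /o/, so it voices to [d]. /t/ is a voiceless stop between vowels /u/ and /i/, so it voices to [d]. /k/ is a voiceless stop between vowels /i/ and /e/, so it voices to [g]. /baatovmutikeed/ → baadovmudigeed.
Rule 2 (intervocalic spirantization): /d/ is a stop between vowels /a/ and /o/, so it spirantizes to the fricative [z]. /d/ is a stop between vowels /u/ and /i/, so it spirantizes to the fricative [z]. /baadovmudigeed/ → baazovmuzigeed.
Rule 3 (final devoicing): /d/ is a voiced obstruent in word-final position, so it devoices to [t]. /baazovmuzigeed/ → baazovmuzigeet.

baazovmuzigeet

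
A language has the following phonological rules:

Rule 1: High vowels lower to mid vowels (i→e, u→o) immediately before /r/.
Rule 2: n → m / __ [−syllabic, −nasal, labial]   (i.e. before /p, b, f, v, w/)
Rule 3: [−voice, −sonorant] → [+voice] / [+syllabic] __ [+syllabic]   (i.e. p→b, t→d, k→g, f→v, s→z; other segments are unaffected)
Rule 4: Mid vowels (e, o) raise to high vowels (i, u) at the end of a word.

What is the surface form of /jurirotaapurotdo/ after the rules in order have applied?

Rule 1 (pre-rhotic lowering): /u/ is a high vowel immediately before /r/, so it lowers to [o]. /i/ is a high vowel immediately before /r/, so it lowers to [e]. /u/ is a high vowel immediately before /r/, so it lowers to [o]. /jurirotaapurotdo/ → jorerotaaporotdo.
Rule 2 (nasal place assimilation): no segment meets the environment; /jorerotaaporotdo/ is unchanged.
Rule 3 (intervocalic voicing): /t/ is a voiceless obstruent between vowels /o/ and /a/, so it voices to [d]. /p/ is a voiceless obstruent between vowels /a/ and /o/, so it voices to [b]. /jorerotaaporotdo/ → jorerodaaborotdo.
Rule 4 (final vowel raising): /o/ is a mid vowel in word-final position, so it raises to [u]. /jorerodaaborotdo/ → jorerodaaborotdu.

jorerodaaborotdu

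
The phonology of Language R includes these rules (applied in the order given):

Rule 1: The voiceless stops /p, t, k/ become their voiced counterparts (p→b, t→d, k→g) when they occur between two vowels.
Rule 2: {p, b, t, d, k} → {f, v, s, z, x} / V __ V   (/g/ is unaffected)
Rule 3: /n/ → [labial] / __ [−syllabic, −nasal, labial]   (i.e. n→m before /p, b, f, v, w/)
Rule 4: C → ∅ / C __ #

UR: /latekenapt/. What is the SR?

lazegenap

Rule 1 (intervocalic voicing): /t/ is a voiceless stop between vowels /a/ and /e/, so it voices to [d]. /k/ is a voiceless stop between vowels /e/ and /e/, so it voices to [g]. /latekenapt/ → ladegenapt.
Rule 2 (intervocalic spirantization): /d/ is a stop between vowels /a/ and /e/, so it spirantizes to the fricative [z]. /ladegenapt/ → lazegenapt.
Rule 3 (nasal place assimilation): no segment meets the environment; /lazegenapt/ is unchanged.
Rule 4 (final cluster simplification): /t/ is the second consonant of a word-final cluster /pt/, so it deletes. /lazegenapt/ → lazegenap.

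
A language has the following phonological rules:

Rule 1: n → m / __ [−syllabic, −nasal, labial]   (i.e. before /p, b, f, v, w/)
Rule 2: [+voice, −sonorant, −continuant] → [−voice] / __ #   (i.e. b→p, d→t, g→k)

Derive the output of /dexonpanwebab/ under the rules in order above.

Rule 1 (nasal place assimilation): /n/ precedes the labial consonant /p/, so it assimilates in place to [m]. /n/ precedes the labial consonant /w/, so it assimilates in place to [m]. /dexonpanwebab/ → dexompamwebab.
Rule 2 (final devoicing): /b/ is a voiced stop in word-final position, so it devoices to [p]. /dexompamwebab/ → dexompamwebap.

dexompamwebap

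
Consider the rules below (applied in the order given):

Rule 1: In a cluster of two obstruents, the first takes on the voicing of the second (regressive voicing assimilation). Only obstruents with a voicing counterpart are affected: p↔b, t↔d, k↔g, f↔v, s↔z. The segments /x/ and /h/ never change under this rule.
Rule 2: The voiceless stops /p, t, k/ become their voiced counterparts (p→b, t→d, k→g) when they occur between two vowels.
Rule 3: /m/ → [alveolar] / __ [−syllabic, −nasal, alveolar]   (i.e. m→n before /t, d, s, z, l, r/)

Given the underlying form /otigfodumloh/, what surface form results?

Rule 1 (regressive voicing assimilation): /g/ precedes the voiceless obstruent /f/, so it devoices to [k] by assimilation. /otigfodumloh/ → otikfodumloh.
Rule 2 (intervocalic voicing): /t/ is a voiceless stop between vowels /o/ and /i/, so it voices to [d]. /otikfodumloh/ → odikfodumloh.
Rule 3 (nasal place assimilation): /m/ precedes the alveolar consonant /l/, so it assimilates in place to [n]. /odikfodumloh/ → odikfodunloh.

odikfodunloh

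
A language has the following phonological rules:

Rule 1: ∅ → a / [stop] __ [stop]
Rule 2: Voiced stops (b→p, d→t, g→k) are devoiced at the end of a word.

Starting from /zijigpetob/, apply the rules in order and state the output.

zijigapetop

Rule 1 (stop-cluster a-epenthesis): /g/ and /p/ form a stop–stop cluster, so [a] is inserted between them. /zijigpetob/ → zijigapetob.
Rule 2 (final devoicing): /b/ is a voiced stop in word-final position, so it devoices to [p]. /zijigapetob/ → zijigapetop.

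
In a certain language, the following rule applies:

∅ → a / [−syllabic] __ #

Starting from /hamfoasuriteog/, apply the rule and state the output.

hamfoasuriteoga

the form ends in the consonant /g/, so [a] is inserted word-finally.
Surface form: [hamfoasuriteoga].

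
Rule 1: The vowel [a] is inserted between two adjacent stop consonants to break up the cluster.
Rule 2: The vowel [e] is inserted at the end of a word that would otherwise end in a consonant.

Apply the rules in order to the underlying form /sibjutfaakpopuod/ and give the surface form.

sibjutfaakapopuode

Rule 1 (stop-cluster a-epenthesis): /k/ and /p/ form a stop–stop cluster, so [a] is inserted between them. /sibjutfaakpopuod/ → sibjutfaakapopuod.
Rule 2 (final e-epenthesis): the form ends in the consonant /d/, so [e] is inserted word-finally. /sibjutfaakapopuod/ → sibjutfaakapopuode.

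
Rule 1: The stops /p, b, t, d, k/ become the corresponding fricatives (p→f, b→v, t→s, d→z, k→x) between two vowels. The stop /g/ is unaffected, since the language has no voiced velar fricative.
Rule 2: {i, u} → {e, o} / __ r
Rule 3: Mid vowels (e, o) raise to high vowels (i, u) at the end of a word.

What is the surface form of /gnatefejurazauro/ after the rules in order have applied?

Rule 1 (intervocalic spirantization): /t/ is a stop between vowels /a/ and /e/, so it spirantizes to the fricative [s]. /gnatefejurazauro/ → gnasefejurazauro.
Rule 2 (pre-rhotic lowering): /u/ is a high vowel immediately before /r/, so it lowers to [o]. /u/ is a high vowel immediately before /r/, so it lowers to [o]. /gnasefejurazauro/ → gnasefejorazaoro.
Rule 3 (final vowel raising): /o/ is a mid vowel in word-final position, so it raises to [u]. /gnasefejorazaoro/ → gnasefejorazaoru.

gnasefejorazaoru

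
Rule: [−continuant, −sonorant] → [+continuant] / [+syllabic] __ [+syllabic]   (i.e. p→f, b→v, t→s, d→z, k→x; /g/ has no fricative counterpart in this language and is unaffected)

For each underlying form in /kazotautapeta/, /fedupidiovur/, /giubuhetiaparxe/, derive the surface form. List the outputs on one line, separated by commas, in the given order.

/kazotautapeta/: /t/ is a stop between vowels /o/ and /a/, so it spirantizes to the fricative [s]. /t/ is a stop between vowels /u/ and /a/, so it spirantizes to the fricative [s]. /p/ is a stop between vowels /a/ and /e/, so it spirantizes to the fricative [f]. /t/ is a stop between vowels /e/ and /a/, so it spirantizes to the fricative [s]. → [kazosausafesa].
/fedupidiovur/: /d/ is a stop between vowels /e/ and /u/, so it spirantizes to the fricative [z]. /p/ is a stop between vowels /u/ and /i/, so it spirantizes to the fricative [f]. /d/ is a stop between vowels /i/ and /i/, so it spirantizes to the fricative [z]. → [fezufiziovur].
/giubuhetiaparxe/: /b/ is a stop between vowels /u/ and /u/, so it spirantizes to the fricative [v]. /t/ is a stop between vowels /e/ and /i/, so it spirantizes to the fricative [s]. /p/ is a stop between vowels /a/ and /a/, so it spirantizes to the fricative [f]. → [giuvuhesiafarxe].

kazosausafesa, fezufiziovur, giuvuhesiafarxe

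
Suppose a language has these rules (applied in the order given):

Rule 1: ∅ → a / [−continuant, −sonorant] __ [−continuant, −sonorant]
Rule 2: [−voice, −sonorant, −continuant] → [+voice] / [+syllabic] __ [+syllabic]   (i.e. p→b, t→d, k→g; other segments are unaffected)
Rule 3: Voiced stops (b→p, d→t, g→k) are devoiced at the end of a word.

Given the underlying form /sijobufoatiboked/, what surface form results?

Rule 1 (stop-cluster a-epenthesis): no segment meets the environment; /sijobufoatiboked/ is unchanged.
Rule 2 (intervocalic voicing): /t/ is a voiceless stop between vowels /a/ and /i/, so it voices to [d]. /k/ is a voiceless stop between vowels /o/ and /e/, so it voices to [g]. /sijobufoatiboked/ → sijobufoadiboged.
Rule 3 (final devoicing): /d/ is a voiced stop in word-final position, so it devoices to [t]. /sijobufoadiboged/ → sijobufoadiboget.

sijobufoadiboget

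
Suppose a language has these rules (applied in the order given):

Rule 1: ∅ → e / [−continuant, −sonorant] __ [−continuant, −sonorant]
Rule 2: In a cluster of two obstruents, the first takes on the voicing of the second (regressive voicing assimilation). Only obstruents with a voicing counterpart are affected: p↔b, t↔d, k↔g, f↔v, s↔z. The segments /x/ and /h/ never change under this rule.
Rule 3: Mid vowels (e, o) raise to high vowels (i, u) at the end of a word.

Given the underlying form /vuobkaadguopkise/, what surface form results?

vuobekaadeguopekisi

Rule 1 (stop-cluster e-epenthesis): /b/ and /k/ form a stop–stop cluster, so [e] is inserted between them. /d/ and /g/ form a stop–stop cluster, so [e] is inserted between them. /p/ and /k/ form a stop–stop cluster, so [e] is inserted between them. /vuobkaadguopkise/ → vuobekaadeguopekise.
Rule 2 (regressive voicing assimilation): no segment meets the environment; /vuobekaadeguopekise/ is unchanged.
Rule 3 (final vowel raising): /e/ is a mid vowel in word-final position, so it raises to [i]. /vuobekaadeguopekise/ → vuobekaadeguopekisi.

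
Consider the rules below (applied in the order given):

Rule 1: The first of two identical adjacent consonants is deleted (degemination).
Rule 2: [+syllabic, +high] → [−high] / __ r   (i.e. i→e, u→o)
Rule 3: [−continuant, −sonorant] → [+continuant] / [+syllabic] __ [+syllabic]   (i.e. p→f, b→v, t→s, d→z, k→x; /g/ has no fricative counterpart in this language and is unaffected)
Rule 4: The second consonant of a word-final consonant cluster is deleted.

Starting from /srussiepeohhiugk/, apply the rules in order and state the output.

Rule 1 (degemination): /ss/ is a geminate; the first /s/ deletes. /hh/ is a geminate; the first /h/ deletes. /srussiepeohhiugk/ → srusiepeohiugk.
Rule 2 (pre-rhotic lowering): no segment meets the environment; /srusiepeohiugk/ is unchanged.
Rule 3 (intervocalic spirantization): /p/ is a stop between vowels /e/ and /e/, so it spirantizes to the fricative [f]. /srusiepeohiugk/ → srusiefeohiugk.
Rule 4 (final cluster simplification): /k/ is the second consonant of a word-final cluster /gk/, so it deletes. /srusiefeohiugk/ → srusiefeohiug.

srusiefeohiug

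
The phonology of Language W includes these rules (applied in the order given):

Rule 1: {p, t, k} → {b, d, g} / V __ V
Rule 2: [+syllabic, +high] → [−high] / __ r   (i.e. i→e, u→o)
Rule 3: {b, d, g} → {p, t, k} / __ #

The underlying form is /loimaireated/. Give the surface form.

loimaereadet

Rule 1 (intervocalic voicing): /t/ is a voiceless stop between vowels /a/ and /e/, so it voices to [d]. /loimaireated/ → loimaireaded.
Rule 2 (pre-rhotic lowering): /i/ is a high vowel immediately before /r/, so it lowers to [e]. /loimaireaded/ → loimaereaded.
Rule 3 (final devoicing): /d/ is a voiced stop in word-final position, so it devoices to [t]. /loimaereaded/ → loimaereadet.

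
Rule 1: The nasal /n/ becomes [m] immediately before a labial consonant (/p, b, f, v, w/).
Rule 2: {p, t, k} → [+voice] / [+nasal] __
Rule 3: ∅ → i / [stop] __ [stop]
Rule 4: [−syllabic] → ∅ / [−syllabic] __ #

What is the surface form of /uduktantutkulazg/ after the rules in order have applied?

udukitandutikulaz

Rule 1 (nasal place assimilation): no segment meets the environment; /uduktantutkulazg/ is unchanged.
Rule 2 (post-nasal voicing): /t/ is a voiceless stop immediately after the nasal /n/, so it voices to [d]. /uduktantutkulazg/ → uduktandutkulazg.
Rule 3 (stop-cluster i-epenthesis): /k/ and /t/ form a stop–stop cluster, so [i] is inserted between them. /t/ and /k/ form a stop–stop cluster, so [i] is inserted between them. /uduktandutkulazg/ → udukitandutikulazg.
Rule 4 (final cluster simplification): /g/ is the second consonant of a word-final cluster /zg/, so it deletes. /udukitandutikulazg/ → udukitandutikulaz.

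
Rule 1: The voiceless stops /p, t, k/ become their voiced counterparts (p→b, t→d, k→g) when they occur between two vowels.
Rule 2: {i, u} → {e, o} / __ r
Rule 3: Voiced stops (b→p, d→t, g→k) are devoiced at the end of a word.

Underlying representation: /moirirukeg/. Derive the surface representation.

Rule 1 (intervocalic voicing): /k/ is a voiceless stop between vowels /u/ and /e/, so it voices to [g]. /moirirukeg/ → moirirugeg.
Rule 2 (pre-rhotic lowering): /i/ is a high vowel immediately before /r/, so it lowers to [e]. /i/ is a high vowel immediately before /r/, so it lowers to [e]. /moirirugeg/ → moererugeg.
Rule 3 (final devoicing): /g/ is a voiced stop in word-final position, so it devoices to [k]. /moererugeg/ → moererugek.

moererugek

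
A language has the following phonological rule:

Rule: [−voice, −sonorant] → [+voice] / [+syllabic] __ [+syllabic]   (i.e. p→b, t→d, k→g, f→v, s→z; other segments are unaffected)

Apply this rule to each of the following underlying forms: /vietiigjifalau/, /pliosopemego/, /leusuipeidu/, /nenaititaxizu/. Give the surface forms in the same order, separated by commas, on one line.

/vietiigjifalau/: /t/ is a voiceless obstruent between vowels /e/ and /i/, so it voices to [d]. /f/ is a voiceless obstruent between vowels /i/ and /a/, so it voices to [v]. → [viediigjivalau].
/pliosopemego/: /s/ is a voiceless obstruent between vowels /o/ and /o/, so it voices to [z]. /p/ is a voiceless obstruent between vowels /o/ and /e/, so it voices to [b]. → [pliozobemego].
/leusuipeidu/: /s/ is a voiceless obstruent between vowels /u/ and /u/, so it voices to [z]. /p/ is a voiceless obstruent between vowels /i/ and /e/, so it voices to [b]. → [leuzuibeidu].
/nenaititaxizu/: /t/ is a voiceless obstruent between vowels /i/ and /i/, so it voices to [d]. /t/ is a voiceless obstruent between vowels /i/ and /a/, so it voices to [d]. → [nenaididaxizu].

viediigjivalau, pliozobemego, leuzuibeidu, nenaididaxizu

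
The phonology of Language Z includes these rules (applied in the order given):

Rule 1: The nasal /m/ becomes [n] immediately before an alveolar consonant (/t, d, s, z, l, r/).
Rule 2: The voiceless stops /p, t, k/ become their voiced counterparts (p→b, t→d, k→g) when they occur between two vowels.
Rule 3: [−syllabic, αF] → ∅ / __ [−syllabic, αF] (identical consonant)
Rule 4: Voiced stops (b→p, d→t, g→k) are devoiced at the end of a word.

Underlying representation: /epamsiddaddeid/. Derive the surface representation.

Rule 1 (nasal place assimilation): /m/ precedes the alveolar consonant /s/, so it assimilates in place to [n]. /epamsiddaddeid/ → epansiddaddeid.
Rule 2 (intervocalic voicing): /p/ is a voiceless stop between vowels /e/ and /a/, so it voices to [b]. /epansiddaddeid/ → ebansiddaddeid.
Rule 3 (degemination): /dd/ is a geminate; the first /d/ deletes. /dd/ is a geminate; the first /d/ deletes. /ebansiddaddeid/ → ebansidadeid.
Rule 4 (final devoicing): /d/ is a voiced stop in word-final position, so it devoices to [t]. /ebansidadeid/ → ebansidadeit.

ebansidadeit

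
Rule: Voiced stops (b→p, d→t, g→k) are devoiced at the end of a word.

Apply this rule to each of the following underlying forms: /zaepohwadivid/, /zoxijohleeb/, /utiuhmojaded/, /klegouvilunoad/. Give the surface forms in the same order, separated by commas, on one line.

/zaepohwadivid/: /d/ is a voiced stop in word-final position, so it devoices to [t]. → [zaepohwadivit].
/zoxijohleeb/: /b/ is a voiced stop in word-final position, so it devoices to [p]. → [zoxijohleep].
/utiuhmojaded/: /d/ is a voiced stop in word-final position, so it devoices to [t]. → [utiuhmojadet].
/klegouvilunoad/: /d/ is a voiced stop in word-final position, so it devoices to [t]. → [klegouvilunoat].

zaepohwadivit, zoxijohleep, utiuhmojadet, klegouvilunoat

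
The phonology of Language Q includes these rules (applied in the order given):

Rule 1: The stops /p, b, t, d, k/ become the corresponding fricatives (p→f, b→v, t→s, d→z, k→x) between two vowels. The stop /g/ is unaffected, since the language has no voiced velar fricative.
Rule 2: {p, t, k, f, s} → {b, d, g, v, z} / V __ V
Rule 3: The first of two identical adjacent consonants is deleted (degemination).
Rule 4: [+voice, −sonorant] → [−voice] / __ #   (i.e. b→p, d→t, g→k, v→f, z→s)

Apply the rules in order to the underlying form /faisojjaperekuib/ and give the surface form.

faizojaverexuip

Rule 1 (intervocalic spirantization): /p/ is a stop between vowels /a/ and /e/, so it spirantizes to the fricative [f]. /k/ is a stop between vowels /e/ and /u/, so it spirantizes to the fricative [x]. /faisojjaperekuib/ → faisojjaferexuib.
Rule 2 (intervocalic voicing): /s/ is a voiceless obstruent between vowels /i/ and /o/, so it voices to [z]. /f/ is a voiceless obstruent between vowels /a/ and /e/, so it voices to [v]. /faisojjaferexuib/ → faizojjaverexuib.
Rule 3 (degemination): /jj/ is a geminate; the first /j/ deletes. /faizojjaverexuib/ → faizojaverexuib.
Rule 4 (final devoicing): /b/ is a voiced obstruent in word-final position, so it devoices to [p]. /faizojaverexuib/ → faizojaverexuip.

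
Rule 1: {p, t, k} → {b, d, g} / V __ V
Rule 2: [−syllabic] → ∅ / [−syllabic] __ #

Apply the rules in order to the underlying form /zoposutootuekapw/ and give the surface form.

Rule 1 (intervocalic voicing): /p/ is a voiceless stop between vowels /o/ and /o/, so it voices to [b]. /t/ is a voiceless stop between vowels /u/ and /o/, so it voices to [d]. /t/ is a voiceless stop between vowels /o/ and /u/, so it voices to [d]. /k/ is a voiceless stop between vowels /e/ and /a/, so it voices to [g]. /zoposutootuekapw/ → zobosudooduegapw.
Rule 2 (final cluster simplification): /w/ is the second consonant of a word-final cluster /pw/, so it deletes. /zobosudooduegapw/ → zobosudooduegap.

zobosudooduegap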